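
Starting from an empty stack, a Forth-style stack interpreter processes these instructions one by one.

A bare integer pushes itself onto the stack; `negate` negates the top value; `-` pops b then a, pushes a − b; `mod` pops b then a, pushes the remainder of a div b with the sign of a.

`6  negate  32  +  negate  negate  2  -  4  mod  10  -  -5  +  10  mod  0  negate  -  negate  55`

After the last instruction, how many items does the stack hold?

6      -> 6
negate -> -6
32     -> -6 32
+      -> 26
negate -> -26
negate -> 26
2      -> 26 2
-      -> 24
4      -> 24 4
mod    -> 0
10     -> 0 10
-      -> -10
-5     -> -10 -5
+      -> -15
10     -> -15 10
mod    -> -5
0      -> -5 0
negate -> -5 0
-      -> -5
negate -> 5
55     -> 5 55

2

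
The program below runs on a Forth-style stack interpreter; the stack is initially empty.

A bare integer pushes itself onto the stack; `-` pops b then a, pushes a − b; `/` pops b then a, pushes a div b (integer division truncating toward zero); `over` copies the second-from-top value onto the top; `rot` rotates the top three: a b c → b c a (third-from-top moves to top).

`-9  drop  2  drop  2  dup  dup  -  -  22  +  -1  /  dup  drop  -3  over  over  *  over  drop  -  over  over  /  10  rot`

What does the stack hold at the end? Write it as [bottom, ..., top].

-9   -> [-9]
drop -> []
2    -> [2]
drop -> []
2    -> [2]
dup  -> [2, 2]
dup  -> [2, 2, 2]
-    -> [2, 0]
-    -> [2]
22   -> [2, 22]
+    -> [24]
-1   -> [24, -1]
/    -> [-24]
dup  -> [-24, -24]
drop -> [-24]
-3   -> [-24, -3]
over -> [-24, -3, -24]
over -> [-24, -3, -24, -3]
*    -> [-24, -3, 72]
over -> [-24, -3, 72, -3]
drop -> [-24, -3, 72]
-    -> [-24, -75]
over -> [-24, -75, -24]
over -> [-24, -75, -24, -75]
/    -> [-24, -75, 0]
10   -> [-24, -75, 0, 10]
rot  -> [-24, 0, 10, -75]

[-24, 0, 10, -75]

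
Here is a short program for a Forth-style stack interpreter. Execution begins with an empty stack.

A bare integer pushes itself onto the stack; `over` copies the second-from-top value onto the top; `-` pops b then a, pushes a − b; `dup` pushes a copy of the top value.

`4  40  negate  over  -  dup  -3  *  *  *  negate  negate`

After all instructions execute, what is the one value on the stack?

-23232

4      : 4
40     : 4 40
negate : 4 -40
over   : 4 -40 4
-      : 4 -44
dup    : 4 -44 -44
-3     : 4 -44 -44 -3
*      : 4 -44 132
*      : 4 -5808
*      : -23232
negate : 23232
negate : -23232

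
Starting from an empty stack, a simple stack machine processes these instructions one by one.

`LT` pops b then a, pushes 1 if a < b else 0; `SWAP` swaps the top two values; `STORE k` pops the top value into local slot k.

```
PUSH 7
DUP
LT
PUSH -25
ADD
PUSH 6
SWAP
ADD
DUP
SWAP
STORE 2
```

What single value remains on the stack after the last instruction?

-19

PUSH 7    [7]
DUP       [7, 7]
LT        [0]
PUSH -25  [0, -25]
ADD       [-25]
PUSH 6    [-25, 6]
SWAP      [6, -25]
ADD       [-19]
DUP       [-19, -19]
SWAP      [-19, -19]
STORE 2   [-19]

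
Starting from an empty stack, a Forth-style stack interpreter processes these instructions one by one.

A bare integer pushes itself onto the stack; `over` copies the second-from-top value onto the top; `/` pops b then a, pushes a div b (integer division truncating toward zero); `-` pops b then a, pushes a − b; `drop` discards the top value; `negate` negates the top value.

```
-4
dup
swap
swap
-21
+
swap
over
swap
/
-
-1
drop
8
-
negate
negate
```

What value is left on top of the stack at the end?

-39

-4     -> [-4]
dup    -> [-4, -4]
swap   -> [-4, -4]
swap   -> [-4, -4]
-21    -> [-4, -4, -21]
+      -> [-4, -25]
swap   -> [-25, -4]
over   -> [-25, -4, -25]
swap   -> [-25, -25, -4]
/      -> [-25, 6]
-      -> [-31]
-1     -> [-31, -1]
drop   -> [-31]
8      -> [-31, 8]
-      -> [-39]
negate -> [39]
negate -> [-39]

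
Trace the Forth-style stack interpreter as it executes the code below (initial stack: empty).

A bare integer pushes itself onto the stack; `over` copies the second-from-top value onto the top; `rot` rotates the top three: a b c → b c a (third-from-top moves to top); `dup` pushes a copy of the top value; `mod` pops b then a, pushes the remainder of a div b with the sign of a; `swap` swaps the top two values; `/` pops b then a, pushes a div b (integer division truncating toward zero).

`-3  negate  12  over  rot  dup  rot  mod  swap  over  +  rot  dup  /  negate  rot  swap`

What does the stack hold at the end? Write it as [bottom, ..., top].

[3, 0, -1]

-3     -> -3
negate -> 3
12     -> 3 12
over   -> 3 12 3
rot    -> 12 3 3
dup    -> 12 3 3 3
rot    -> 12 3 3 3
mod    -> 12 3 0
swap   -> 12 0 3
over   -> 12 0 3 0
+      -> 12 0 3
rot    -> 0 3 12
dup    -> 0 3 12 12
/      -> 0 3 1
negate -> 0 3 -1
rot    -> 3 -1 0
swap   -> 3 0 -1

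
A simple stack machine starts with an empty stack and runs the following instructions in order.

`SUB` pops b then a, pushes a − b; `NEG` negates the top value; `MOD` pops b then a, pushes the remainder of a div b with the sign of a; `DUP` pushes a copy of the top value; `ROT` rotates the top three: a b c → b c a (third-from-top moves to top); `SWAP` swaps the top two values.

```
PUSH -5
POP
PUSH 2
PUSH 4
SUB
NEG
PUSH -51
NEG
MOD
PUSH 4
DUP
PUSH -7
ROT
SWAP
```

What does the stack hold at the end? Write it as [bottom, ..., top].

PUSH -5   [-5]
POP       []
PUSH 2    [2]
PUSH 4    [2, 4]
SUB       [-2]
NEG       [2]
PUSH -51  [2, -51]
NEG       [2, 51]
MOD       [2]
PUSH 4    [2, 4]
DUP       [2, 4, 4]
PUSH -7   [2, 4, 4, -7]
ROT       [2, 4, -7, 4]
SWAP      [2, 4, 4, -7]

[2, 4, 4, -7]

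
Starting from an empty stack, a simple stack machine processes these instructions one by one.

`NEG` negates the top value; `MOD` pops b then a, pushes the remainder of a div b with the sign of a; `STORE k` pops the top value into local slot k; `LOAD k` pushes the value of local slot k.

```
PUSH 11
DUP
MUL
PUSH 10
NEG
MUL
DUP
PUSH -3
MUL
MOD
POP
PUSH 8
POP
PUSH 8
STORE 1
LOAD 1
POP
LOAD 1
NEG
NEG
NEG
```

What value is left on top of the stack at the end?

PUSH 11 : 11
DUP     : 11 11
MUL     : 121
PUSH 10 : 121 10
NEG     : 121 -10
MUL     : -1210
DUP     : -1210 -1210
PUSH -3 : -1210 -1210 -3
MUL     : -1210 3630
MOD     : -1210
POP     : (empty)
PUSH 8  : 8
POP     : (empty)
PUSH 8  : 8
STORE 1 : (empty)
LOAD 1  : 8
POP     : (empty)
LOAD 1  : 8
NEG     : -8
NEG     : 8
NEG     : -8

-8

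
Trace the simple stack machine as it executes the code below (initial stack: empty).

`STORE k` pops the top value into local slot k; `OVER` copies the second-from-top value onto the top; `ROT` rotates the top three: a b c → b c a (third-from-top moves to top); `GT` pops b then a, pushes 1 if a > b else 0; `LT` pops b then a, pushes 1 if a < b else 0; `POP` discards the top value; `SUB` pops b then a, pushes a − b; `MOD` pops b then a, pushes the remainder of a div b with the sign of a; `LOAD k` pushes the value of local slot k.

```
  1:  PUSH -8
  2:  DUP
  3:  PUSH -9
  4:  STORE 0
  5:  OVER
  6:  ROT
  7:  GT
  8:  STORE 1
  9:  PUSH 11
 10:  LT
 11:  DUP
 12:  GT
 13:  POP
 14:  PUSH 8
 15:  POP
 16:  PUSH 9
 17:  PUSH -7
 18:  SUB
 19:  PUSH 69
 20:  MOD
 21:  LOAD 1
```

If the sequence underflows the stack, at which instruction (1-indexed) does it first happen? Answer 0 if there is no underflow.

0

PUSH -8 : [-8]
DUP     : [-8, -8]
PUSH -9 : [-8, -8, -9]
STORE 0 : [-8, -8]
OVER    : [-8, -8, -8]
ROT     : [-8, -8, -8]
GT      : [-8, 0]
STORE 1 : [-8]
PUSH 11 : [-8, 11]
LT      : [1]
DUP     : [1, 1]
GT      : [0]
POP     : []
PUSH 8  : [8]
POP     : []
PUSH 9  : [9]
PUSH -7 : [9, -7]
SUB     : [16]
PUSH 69 : [16, 69]
MOD     : [16]
LOAD 1  : [16, 0]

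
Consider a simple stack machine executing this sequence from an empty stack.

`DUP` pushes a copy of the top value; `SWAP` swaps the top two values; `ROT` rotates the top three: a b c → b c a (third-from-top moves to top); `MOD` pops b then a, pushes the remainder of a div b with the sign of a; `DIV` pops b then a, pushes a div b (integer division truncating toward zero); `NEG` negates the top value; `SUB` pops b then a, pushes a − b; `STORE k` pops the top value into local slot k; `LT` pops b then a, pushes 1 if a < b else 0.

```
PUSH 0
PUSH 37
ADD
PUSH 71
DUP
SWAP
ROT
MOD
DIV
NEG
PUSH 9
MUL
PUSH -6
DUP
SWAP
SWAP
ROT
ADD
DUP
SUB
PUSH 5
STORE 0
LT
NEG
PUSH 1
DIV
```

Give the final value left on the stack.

-1

PUSH 0  -> [0]
PUSH 37 -> [0, 37]
ADD     -> [37]
PUSH 71 -> [37, 71]
DUP     -> [37, 71, 71]
SWAP    -> [37, 71, 71]
ROT     -> [71, 71, 37]
MOD     -> [71, 34]
DIV     -> [2]
NEG     -> [-2]
PUSH 9  -> [-2, 9]
MUL     -> [-18]
PUSH -6 -> [-18, -6]
DUP     -> [-18, -6, -6]
SWAP    -> [-18, -6, -6]
SWAP    -> [-18, -6, -6]
ROT     -> [-6, -6, -18]
ADD     -> [-6, -24]
DUP     -> [-6, -24, -24]
SUB     -> [-6, 0]
PUSH 5  -> [-6, 0, 5]
STORE 0 -> [-6, 0]
LT      -> [1]
NEG     -> [-1]
PUSH 1  -> [-1, 1]
DIV     -> [-1]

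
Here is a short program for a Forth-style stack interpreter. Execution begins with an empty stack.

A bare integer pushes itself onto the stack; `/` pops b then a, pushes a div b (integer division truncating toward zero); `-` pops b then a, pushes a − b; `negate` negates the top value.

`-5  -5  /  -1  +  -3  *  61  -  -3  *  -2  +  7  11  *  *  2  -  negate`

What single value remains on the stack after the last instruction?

-5     → [-5]
-5     → [-5, -5]
/      → [1]
-1     → [1, -1]
+      → [0]
-3     → [0, -3]
*      → [0]
61     → [0, 61]
-      → [-61]
-3     → [-61, -3]
*      → [183]
-2     → [183, -2]
+      → [181]
7      → [181, 7]
11     → [181, 7, 11]
*      → [181, 77]
*      → [13937]
2      → [13937, 2]
-      → [13935]
negate → [-13935]

-13935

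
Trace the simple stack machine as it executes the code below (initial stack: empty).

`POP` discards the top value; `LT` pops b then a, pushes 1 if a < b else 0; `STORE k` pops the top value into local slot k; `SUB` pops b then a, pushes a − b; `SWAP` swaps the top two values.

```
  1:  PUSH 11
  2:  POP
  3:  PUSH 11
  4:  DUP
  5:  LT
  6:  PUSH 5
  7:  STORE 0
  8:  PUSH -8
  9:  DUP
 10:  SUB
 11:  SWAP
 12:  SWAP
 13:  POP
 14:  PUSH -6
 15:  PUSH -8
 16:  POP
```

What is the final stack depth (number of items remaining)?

2

PUSH 11 : [11]
POP     : []
PUSH 11 : [11]
DUP     : [11, 11]
LT      : [0]
PUSH 5  : [0, 5]
STORE 0 : [0]
PUSH -8 : [0, -8]
DUP     : [0, -8, -8]
SUB     : [0, 0]
SWAP    : [0, 0]
SWAP    : [0, 0]
POP     : [0]
PUSH -6 : [0, -6]
PUSH -8 : [0, -6, -8]
POP     : [0, -6]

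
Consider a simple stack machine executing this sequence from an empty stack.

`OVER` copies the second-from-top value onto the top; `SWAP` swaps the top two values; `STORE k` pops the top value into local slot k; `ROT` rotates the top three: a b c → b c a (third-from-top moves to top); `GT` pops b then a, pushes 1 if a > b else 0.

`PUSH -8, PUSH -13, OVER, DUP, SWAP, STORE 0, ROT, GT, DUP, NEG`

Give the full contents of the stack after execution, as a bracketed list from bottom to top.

PUSH -8  -> [-8]
PUSH -13 -> [-8, -13]
OVER     -> [-8, -13, -8]
DUP      -> [-8, -13, -8, -8]
SWAP     -> [-8, -13, -8, -8]
STORE 0  -> [-8, -13, -8]
ROT      -> [-13, -8, -8]
GT       -> [-13, 0]
DUP      -> [-13, 0, 0]
NEG      -> [-13, 0, 0]

[-13, 0, 0]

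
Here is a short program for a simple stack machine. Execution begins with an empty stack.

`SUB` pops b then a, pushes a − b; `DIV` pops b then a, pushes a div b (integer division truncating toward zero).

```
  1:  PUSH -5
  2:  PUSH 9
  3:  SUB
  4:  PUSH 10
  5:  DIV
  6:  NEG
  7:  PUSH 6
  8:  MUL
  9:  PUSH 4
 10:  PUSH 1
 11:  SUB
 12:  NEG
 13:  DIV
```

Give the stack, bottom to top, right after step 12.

PUSH -5 -> [-5]
PUSH 9  -> [-5, 9]
SUB     -> [-14]
PUSH 10 -> [-14, 10]
DIV     -> [-1]
NEG     -> [1]
PUSH 6  -> [1, 6]
MUL     -> [6]
PUSH 4  -> [6, 4]
PUSH 1  -> [6, 4, 1]
SUB     -> [6, 3]
NEG     -> [6, -3]

[6, -3]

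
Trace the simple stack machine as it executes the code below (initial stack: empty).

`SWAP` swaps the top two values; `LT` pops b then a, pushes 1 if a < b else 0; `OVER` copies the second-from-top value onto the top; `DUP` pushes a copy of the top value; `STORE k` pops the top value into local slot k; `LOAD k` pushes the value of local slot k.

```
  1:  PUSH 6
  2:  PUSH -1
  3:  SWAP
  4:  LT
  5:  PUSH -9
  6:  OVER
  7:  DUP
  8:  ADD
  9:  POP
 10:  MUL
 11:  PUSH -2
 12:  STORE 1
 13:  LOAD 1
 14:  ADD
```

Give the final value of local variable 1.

PUSH 6  -> 6
PUSH -1 -> 6 -1
SWAP    -> -1 6
LT      -> 1
PUSH -9 -> 1 -9
OVER    -> 1 -9 1
DUP     -> 1 -9 1 1
ADD     -> 1 -9 2
POP     -> 1 -9
MUL     -> -9
PUSH -2 -> -9 -2
STORE 1 -> -9
LOAD 1  -> -9 -2
ADD     -> -11

-2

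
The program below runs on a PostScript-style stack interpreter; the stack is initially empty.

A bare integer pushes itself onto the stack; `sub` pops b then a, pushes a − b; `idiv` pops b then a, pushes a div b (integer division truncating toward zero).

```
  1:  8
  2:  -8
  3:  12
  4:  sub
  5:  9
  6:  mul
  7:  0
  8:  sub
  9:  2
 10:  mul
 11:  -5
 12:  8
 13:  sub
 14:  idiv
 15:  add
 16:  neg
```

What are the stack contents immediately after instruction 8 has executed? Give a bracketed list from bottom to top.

[8, -180]

8   → [8]
-8  → [8, -8]
12  → [8, -8, 12]
sub → [8, -20]
9   → [8, -20, 9]
mul → [8, -180]
0   → [8, -180, 0]
sub → [8, -180]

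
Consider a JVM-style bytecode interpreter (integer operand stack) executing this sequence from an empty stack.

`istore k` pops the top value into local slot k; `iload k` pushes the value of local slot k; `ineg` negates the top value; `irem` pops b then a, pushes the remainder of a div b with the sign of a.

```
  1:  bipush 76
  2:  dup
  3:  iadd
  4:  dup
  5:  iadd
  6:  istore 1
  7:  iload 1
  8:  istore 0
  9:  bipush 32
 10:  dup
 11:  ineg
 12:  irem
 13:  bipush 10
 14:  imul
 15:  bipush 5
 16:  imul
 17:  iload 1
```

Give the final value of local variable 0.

304

bipush 76  76
dup        76 76
iadd       152
dup        152 152
iadd       304
istore 1   (empty)
iload 1    304
istore 0   (empty)
bipush 32  32
dup        32 32
ineg       32 -32
irem       0
bipush 10  0 10
imul       0
bipush 5   0 5
imul       0
iload 1    0 304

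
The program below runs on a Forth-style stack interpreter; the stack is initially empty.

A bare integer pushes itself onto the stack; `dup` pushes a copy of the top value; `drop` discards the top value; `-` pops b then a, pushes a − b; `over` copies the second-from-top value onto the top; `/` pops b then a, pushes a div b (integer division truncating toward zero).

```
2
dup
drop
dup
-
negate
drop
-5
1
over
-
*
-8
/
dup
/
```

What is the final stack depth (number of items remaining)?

2       [2]
dup     [2, 2]
drop    [2]
dup     [2, 2]
-       [0]
negate  [0]
drop    []
-5      [-5]
1       [-5, 1]
over    [-5, 1, -5]
-       [-5, 6]
*       [-30]
-8      [-30, -8]
/       [3]
dup     [3, 3]
/       [1]

1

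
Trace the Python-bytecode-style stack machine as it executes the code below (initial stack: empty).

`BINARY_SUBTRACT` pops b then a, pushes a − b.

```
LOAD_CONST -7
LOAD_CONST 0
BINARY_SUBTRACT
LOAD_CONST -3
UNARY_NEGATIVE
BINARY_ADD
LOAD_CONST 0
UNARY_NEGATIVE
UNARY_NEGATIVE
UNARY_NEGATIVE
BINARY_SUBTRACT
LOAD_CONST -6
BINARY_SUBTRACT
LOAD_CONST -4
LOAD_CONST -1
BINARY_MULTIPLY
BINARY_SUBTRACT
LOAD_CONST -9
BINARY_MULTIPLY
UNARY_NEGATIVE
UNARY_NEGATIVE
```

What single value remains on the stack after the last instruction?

18

LOAD_CONST -7   : -7
LOAD_CONST 0    : -7 0
BINARY_SUBTRACT : -7
LOAD_CONST -3   : -7 -3
UNARY_NEGATIVE  : -7 3
BINARY_ADD      : -4
LOAD_CONST 0    : -4 0
UNARY_NEGATIVE  : -4 0
UNARY_NEGATIVE  : -4 0
UNARY_NEGATIVE  : -4 0
BINARY_SUBTRACT : -4
LOAD_CONST -6   : -4 -6
BINARY_SUBTRACT : 2
LOAD_CONST -4   : 2 -4
LOAD_CONST -1   : 2 -4 -1
BINARY_MULTIPLY : 2 4
BINARY_SUBTRACT : -2
LOAD_CONST -9   : -2 -9
BINARY_MULTIPLY : 18
UNARY_NEGATIVE  : -18
UNARY_NEGATIVE  : 18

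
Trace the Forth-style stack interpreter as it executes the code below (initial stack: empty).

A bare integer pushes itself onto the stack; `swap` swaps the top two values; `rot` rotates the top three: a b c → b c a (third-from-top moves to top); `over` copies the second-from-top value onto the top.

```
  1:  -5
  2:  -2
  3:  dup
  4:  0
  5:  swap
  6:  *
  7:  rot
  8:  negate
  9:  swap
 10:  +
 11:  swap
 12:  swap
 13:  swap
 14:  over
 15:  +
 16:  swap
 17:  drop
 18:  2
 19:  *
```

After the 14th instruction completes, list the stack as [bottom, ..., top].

[5, -2, 5]

-5      -5
-2      -5 -2
dup     -5 -2 -2
0       -5 -2 -2 0
swap    -5 -2 0 -2
*       -5 -2 0
rot     -2 0 -5
negate  -2 0 5
swap    -2 5 0
+       -2 5
swap    5 -2
swap    -2 5
swap    5 -2
over    5 -2 5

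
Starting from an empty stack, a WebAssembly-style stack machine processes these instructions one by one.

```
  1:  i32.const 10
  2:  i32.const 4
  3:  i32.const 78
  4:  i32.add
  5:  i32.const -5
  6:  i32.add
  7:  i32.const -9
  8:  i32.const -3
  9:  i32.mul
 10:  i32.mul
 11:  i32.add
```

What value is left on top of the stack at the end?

2089

i32.const 10 -> 10
i32.const 4  -> 10 4
i32.const 78 -> 10 4 78
i32.add      -> 10 82
i32.const -5 -> 10 82 -5
i32.add      -> 10 77
i32.const -9 -> 10 77 -9
i32.const -3 -> 10 77 -9 -3
i32.mul      -> 10 77 27
i32.mul      -> 10 2079
i32.add      -> 2089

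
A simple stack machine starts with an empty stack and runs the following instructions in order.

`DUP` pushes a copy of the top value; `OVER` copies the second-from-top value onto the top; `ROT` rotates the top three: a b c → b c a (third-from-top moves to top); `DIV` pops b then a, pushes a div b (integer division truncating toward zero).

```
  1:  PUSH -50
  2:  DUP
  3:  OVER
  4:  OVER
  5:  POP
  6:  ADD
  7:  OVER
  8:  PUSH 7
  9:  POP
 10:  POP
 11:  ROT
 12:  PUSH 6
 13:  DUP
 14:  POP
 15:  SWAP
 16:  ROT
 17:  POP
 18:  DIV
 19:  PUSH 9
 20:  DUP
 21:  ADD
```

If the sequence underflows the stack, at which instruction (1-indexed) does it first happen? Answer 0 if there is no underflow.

11

PUSH -50  -50
DUP       -50 -50
OVER      -50 -50 -50
OVER      -50 -50 -50 -50
POP       -50 -50 -50
ADD       -50 -100
OVER      -50 -100 -50
PUSH 7    -50 -100 -50 7
POP       -50 -100 -50
POP       -50 -100
ROT  — needs 3 operands, stack has 2 → underflow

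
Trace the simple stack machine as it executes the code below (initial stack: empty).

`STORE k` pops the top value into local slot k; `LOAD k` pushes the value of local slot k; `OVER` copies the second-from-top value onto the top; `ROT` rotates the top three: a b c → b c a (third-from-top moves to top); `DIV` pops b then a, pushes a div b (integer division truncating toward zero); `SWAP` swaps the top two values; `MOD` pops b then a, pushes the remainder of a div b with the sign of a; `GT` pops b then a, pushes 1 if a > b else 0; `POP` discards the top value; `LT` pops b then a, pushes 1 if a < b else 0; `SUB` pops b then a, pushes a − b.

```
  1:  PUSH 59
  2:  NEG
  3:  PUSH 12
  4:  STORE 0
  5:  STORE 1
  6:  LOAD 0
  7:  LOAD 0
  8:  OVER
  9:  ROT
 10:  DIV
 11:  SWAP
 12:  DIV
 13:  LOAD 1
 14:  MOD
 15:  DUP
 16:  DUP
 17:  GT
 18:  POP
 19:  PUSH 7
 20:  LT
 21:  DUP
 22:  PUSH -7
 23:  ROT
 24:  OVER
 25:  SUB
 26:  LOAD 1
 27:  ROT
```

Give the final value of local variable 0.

PUSH 59 -> [59]
NEG     -> [-59]
PUSH 12 -> [-59, 12]
STORE 0 -> [-59]
STORE 1 -> []
LOAD 0  -> [12]
LOAD 0  -> [12, 12]
OVER    -> [12, 12, 12]
ROT     -> [12, 12, 12]
DIV     -> [12, 1]
SWAP    -> [1, 12]
DIV     -> [0]
LOAD 1  -> [0, -59]
MOD     -> [0]
DUP     -> [0, 0]
DUP     -> [0, 0, 0]
GT      -> [0, 0]
POP     -> [0]
PUSH 7  -> [0, 7]
LT      -> [1]
DUP     -> [1, 1]
PUSH -7 -> [1, 1, -7]
ROT     -> [1, -7, 1]
OVER    -> [1, -7, 1, -7]
SUB     -> [1, -7, 8]
LOAD 1  -> [1, -7, 8, -59]
ROT     -> [1, 8, -59, -7]

12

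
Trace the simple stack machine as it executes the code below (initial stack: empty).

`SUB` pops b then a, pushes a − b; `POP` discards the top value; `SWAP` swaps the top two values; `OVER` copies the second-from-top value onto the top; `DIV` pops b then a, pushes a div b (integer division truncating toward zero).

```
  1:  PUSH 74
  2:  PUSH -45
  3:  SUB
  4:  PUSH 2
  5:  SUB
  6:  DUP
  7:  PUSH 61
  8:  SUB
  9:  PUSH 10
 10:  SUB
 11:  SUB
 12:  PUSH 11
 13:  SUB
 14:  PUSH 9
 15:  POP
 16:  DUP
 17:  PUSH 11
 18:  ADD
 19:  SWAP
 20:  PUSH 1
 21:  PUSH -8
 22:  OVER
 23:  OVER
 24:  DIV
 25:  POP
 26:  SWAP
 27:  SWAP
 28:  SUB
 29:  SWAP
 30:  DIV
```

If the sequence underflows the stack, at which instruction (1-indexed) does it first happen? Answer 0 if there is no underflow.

0

PUSH 74  -> [74]
PUSH -45 -> [74, -45]
SUB      -> [119]
PUSH 2   -> [119, 2]
SUB      -> [117]
DUP      -> [117, 117]
PUSH 61  -> [117, 117, 61]
SUB      -> [117, 56]
PUSH 10  -> [117, 56, 10]
SUB      -> [117, 46]
SUB      -> [71]
PUSH 11  -> [71, 11]
SUB      -> [60]
PUSH 9   -> [60, 9]
POP      -> [60]
DUP      -> [60, 60]
PUSH 11  -> [60, 60, 11]
ADD      -> [60, 71]
SWAP     -> [71, 60]
PUSH 1   -> [71, 60, 1]
PUSH -8  -> [71, 60, 1, -8]
OVER     -> [71, 60, 1, -8, 1]
OVER     -> [71, 60, 1, -8, 1, -8]
DIV      -> [71, 60, 1, -8, 0]
POP      -> [71, 60, 1, -8]
SWAP     -> [71, 60, -8, 1]
SWAP     -> [71, 60, 1, -8]
SUB      -> [71, 60, 9]
SWAP     -> [71, 9, 60]
DIV      -> [71, 0]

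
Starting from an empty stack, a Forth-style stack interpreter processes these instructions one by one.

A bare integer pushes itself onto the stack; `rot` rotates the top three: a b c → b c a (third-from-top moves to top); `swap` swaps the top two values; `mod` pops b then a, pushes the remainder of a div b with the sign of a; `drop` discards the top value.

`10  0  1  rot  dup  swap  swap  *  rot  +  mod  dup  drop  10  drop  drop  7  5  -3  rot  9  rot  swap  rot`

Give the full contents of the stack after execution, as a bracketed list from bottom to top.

[5, -3, 9, 7]

10   -> 10
0    -> 10 0
1    -> 10 0 1
rot  -> 0 1 10
dup  -> 0 1 10 10
swap -> 0 1 10 10
swap -> 0 1 10 10
*    -> 0 1 100
rot  -> 1 100 0
+    -> 1 100
mod  -> 1
dup  -> 1 1
drop -> 1
10   -> 1 10
drop -> 1
drop -> (empty)
7    -> 7
5    -> 7 5
-3   -> 7 5 -3
rot  -> 5 -3 7
9    -> 5 -3 7 9
rot  -> 5 7 9 -3
swap -> 5 7 -3 9
rot  -> 5 -3 9 7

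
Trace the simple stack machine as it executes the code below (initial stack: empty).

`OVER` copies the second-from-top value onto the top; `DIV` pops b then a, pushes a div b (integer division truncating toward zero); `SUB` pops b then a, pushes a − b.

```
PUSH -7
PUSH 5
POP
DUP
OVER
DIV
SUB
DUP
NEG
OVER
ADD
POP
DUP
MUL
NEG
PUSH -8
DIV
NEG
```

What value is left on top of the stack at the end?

PUSH -7 : [-7]
PUSH 5  : [-7, 5]
POP     : [-7]
DUP     : [-7, -7]
OVER    : [-7, -7, -7]
DIV     : [-7, 1]
SUB     : [-8]
DUP     : [-8, -8]
NEG     : [-8, 8]
OVER    : [-8, 8, -8]
ADD     : [-8, 0]
POP     : [-8]
DUP     : [-8, -8]
MUL     : [64]
NEG     : [-64]
PUSH -8 : [-64, -8]
DIV     : [8]
NEG     : [-8]

-8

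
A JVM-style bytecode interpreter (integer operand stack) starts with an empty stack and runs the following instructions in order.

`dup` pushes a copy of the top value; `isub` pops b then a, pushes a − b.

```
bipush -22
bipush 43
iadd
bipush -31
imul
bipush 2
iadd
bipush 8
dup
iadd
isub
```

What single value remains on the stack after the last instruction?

bipush -22 : -22
bipush 43  : -22 43
iadd       : 21
bipush -31 : 21 -31
imul       : -651
bipush 2   : -651 2
iadd       : -649
bipush 8   : -649 8
dup        : -649 8 8
iadd       : -649 16
isub       : -665

-665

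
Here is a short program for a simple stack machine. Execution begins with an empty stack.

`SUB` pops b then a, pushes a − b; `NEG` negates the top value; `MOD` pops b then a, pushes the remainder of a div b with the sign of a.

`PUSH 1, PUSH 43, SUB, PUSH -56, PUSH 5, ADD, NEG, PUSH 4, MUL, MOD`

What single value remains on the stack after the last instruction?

-42

PUSH 1   -> 1
PUSH 43  -> 1 43
SUB      -> -42
PUSH -56 -> -42 -56
PUSH 5   -> -42 -56 5
ADD      -> -42 -51
NEG      -> -42 51
PUSH 4   -> -42 51 4
MUL      -> -42 204
MOD      -> -42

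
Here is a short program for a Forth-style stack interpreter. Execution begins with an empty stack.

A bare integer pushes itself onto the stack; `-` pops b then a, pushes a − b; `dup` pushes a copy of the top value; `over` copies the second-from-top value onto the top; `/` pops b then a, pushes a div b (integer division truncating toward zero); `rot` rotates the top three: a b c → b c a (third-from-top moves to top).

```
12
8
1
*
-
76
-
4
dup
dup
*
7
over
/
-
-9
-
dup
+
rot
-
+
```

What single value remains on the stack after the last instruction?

126

12    12
8     12 8
1     12 8 1
*     12 8
-     4
76    4 76
-     -72
4     -72 4
dup   -72 4 4
dup   -72 4 4 4
*     -72 4 16
7     -72 4 16 7
over  -72 4 16 7 16
/     -72 4 16 0
-     -72 4 16
-9    -72 4 16 -9
-     -72 4 25
dup   -72 4 25 25
+     -72 4 50
rot   4 50 -72
-     4 122
+     126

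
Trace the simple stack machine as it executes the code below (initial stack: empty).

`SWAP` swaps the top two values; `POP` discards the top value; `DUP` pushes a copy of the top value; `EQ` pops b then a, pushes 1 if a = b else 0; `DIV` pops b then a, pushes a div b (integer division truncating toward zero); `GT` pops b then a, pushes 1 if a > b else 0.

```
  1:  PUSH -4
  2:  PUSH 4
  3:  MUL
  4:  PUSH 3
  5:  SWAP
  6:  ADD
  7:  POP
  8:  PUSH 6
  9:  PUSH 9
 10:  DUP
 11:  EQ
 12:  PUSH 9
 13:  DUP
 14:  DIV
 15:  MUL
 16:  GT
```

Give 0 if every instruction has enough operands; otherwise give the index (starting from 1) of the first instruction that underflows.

0

PUSH -4 : [-4]
PUSH 4  : [-4, 4]
MUL     : [-16]
PUSH 3  : [-16, 3]
SWAP    : [3, -16]
ADD     : [-13]
POP     : []
PUSH 6  : [6]
PUSH 9  : [6, 9]
DUP     : [6, 9, 9]
EQ      : [6, 1]
PUSH 9  : [6, 1, 9]
DUP     : [6, 1, 9, 9]
DIV     : [6, 1, 1]
MUL     : [6, 1]
GT      : [1]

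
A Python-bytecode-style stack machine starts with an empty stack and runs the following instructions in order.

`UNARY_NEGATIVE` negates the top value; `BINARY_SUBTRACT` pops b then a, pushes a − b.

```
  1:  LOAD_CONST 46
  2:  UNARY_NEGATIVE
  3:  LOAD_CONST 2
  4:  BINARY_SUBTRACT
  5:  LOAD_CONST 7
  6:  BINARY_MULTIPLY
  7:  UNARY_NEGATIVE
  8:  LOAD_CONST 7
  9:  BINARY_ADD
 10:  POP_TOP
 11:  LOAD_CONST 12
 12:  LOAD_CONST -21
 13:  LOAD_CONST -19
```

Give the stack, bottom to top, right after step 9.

[343]

LOAD_CONST 46    46
UNARY_NEGATIVE   -46
LOAD_CONST 2     -46 2
BINARY_SUBTRACT  -48
LOAD_CONST 7     -48 7
BINARY_MULTIPLY  -336
UNARY_NEGATIVE   336
LOAD_CONST 7     336 7
BINARY_ADD       343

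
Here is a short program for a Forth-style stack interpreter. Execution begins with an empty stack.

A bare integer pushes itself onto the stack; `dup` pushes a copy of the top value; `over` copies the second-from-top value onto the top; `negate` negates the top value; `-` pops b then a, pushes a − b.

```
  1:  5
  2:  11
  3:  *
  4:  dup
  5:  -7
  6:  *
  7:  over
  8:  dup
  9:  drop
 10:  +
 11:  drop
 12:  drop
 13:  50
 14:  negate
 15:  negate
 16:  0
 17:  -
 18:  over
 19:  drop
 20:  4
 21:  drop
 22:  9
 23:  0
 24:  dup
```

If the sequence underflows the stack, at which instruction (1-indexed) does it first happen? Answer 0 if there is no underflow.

5      -> [5]
11     -> [5, 11]
*      -> [55]
dup    -> [55, 55]
-7     -> [55, 55, -7]
*      -> [55, -385]
over   -> [55, -385, 55]
dup    -> [55, -385, 55, 55]
drop   -> [55, -385, 55]
+      -> [55, -330]
drop   -> [55]
drop   -> []
50     -> [50]
negate -> [-50]
negate -> [50]
0      -> [50, 0]
-      -> [50]
over  — needs 2 operands, stack has 1 → underflow

18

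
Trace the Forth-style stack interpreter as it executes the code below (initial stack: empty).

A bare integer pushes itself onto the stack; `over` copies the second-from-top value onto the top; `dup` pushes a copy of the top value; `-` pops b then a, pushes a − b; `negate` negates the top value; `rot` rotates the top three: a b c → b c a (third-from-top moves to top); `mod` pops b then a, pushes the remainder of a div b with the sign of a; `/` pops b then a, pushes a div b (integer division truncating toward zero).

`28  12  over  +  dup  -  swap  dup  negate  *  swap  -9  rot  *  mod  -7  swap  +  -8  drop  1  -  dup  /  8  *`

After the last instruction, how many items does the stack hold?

1

28     → 28
12     → 28 12
over   → 28 12 28
+      → 28 40
dup    → 28 40 40
-      → 28 0
swap   → 0 28
dup    → 0 28 28
negate → 0 28 -28
*      → 0 -784
swap   → -784 0
-9     → -784 0 -9
rot    → 0 -9 -784
*      → 0 7056
mod    → 0
-7     → 0 -7
swap   → -7 0
+      → -7
-8     → -7 -8
drop   → -7
1      → -7 1
-      → -8
dup    → -8 -8
/      → 1
8      → 1 8
*      → 8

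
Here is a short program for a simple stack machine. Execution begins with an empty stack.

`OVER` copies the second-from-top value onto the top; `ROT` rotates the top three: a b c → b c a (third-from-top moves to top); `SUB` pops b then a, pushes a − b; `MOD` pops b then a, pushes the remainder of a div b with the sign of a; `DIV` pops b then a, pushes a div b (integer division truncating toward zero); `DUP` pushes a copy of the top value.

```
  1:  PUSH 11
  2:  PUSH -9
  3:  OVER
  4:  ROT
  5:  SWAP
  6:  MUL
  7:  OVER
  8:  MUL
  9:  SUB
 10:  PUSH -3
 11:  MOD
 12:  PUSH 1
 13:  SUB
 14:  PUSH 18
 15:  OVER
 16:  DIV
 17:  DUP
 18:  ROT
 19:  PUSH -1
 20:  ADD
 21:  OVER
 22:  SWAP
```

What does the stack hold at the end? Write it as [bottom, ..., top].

[-18, -18, -18, -2]

PUSH 11 -> [11]
PUSH -9 -> [11, -9]
OVER    -> [11, -9, 11]
ROT     -> [-9, 11, 11]
SWAP    -> [-9, 11, 11]
MUL     -> [-9, 121]
OVER    -> [-9, 121, -9]
MUL     -> [-9, -1089]
SUB     -> [1080]
PUSH -3 -> [1080, -3]
MOD     -> [0]
PUSH 1  -> [0, 1]
SUB     -> [-1]
PUSH 18 -> [-1, 18]
OVER    -> [-1, 18, -1]
DIV     -> [-1, -18]
DUP     -> [-1, -18, -18]
ROT     -> [-18, -18, -1]
PUSH -1 -> [-18, -18, -1, -1]
ADD     -> [-18, -18, -2]
OVER    -> [-18, -18, -2, -18]
SWAP    -> [-18, -18, -18, -2]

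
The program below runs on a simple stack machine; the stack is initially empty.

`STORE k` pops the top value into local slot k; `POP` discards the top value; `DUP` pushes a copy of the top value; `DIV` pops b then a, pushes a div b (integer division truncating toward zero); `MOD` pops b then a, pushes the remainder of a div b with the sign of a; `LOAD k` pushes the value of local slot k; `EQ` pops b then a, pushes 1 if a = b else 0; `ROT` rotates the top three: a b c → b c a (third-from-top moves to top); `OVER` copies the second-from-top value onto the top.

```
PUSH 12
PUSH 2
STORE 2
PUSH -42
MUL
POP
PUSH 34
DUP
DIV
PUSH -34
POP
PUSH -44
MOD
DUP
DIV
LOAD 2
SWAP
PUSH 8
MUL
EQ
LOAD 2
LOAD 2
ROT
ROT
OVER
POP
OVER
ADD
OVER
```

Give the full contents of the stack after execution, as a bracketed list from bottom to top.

[2, 0, 2, 0]

PUSH 12  -> 12
PUSH 2   -> 12 2
STORE 2  -> 12
PUSH -42 -> 12 -42
MUL      -> -504
POP      -> (empty)
PUSH 34  -> 34
DUP      -> 34 34
DIV      -> 1
PUSH -34 -> 1 -34
POP      -> 1
PUSH -44 -> 1 -44
MOD      -> 1
DUP      -> 1 1
DIV      -> 1
LOAD 2   -> 1 2
SWAP     -> 2 1
PUSH 8   -> 2 1 8
MUL      -> 2 8
EQ       -> 0
LOAD 2   -> 0 2
LOAD 2   -> 0 2 2
ROT      -> 2 2 0
ROT      -> 2 0 2
OVER     -> 2 0 2 0
POP      -> 2 0 2
OVER     -> 2 0 2 0
ADD      -> 2 0 2
OVER     -> 2 0 2 0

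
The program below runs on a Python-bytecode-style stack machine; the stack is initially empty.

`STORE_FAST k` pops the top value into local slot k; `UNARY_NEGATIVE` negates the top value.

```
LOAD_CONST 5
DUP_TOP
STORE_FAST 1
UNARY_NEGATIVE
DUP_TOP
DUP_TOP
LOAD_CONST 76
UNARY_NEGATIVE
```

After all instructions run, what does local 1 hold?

5

LOAD_CONST 5   -> 5
DUP_TOP        -> 5 5
STORE_FAST 1   -> 5
UNARY_NEGATIVE -> -5
DUP_TOP        -> -5 -5
DUP_TOP        -> -5 -5 -5
LOAD_CONST 76  -> -5 -5 -5 76
UNARY_NEGATIVE -> -5 -5 -5 -76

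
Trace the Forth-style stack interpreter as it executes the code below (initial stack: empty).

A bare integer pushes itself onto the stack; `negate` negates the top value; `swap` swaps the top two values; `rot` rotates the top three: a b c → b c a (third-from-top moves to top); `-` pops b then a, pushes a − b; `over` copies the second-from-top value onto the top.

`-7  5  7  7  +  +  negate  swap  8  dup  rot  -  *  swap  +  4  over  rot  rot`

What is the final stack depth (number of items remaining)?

3

-7     : [-7]
5      : [-7, 5]
7      : [-7, 5, 7]
7      : [-7, 5, 7, 7]
+      : [-7, 5, 14]
+      : [-7, 19]
negate : [-7, -19]
swap   : [-19, -7]
8      : [-19, -7, 8]
dup    : [-19, -7, 8, 8]
rot    : [-19, 8, 8, -7]
-      : [-19, 8, 15]
*      : [-19, 120]
swap   : [120, -19]
+      : [101]
4      : [101, 4]
over   : [101, 4, 101]
rot    : [4, 101, 101]
rot    : [101, 101, 4]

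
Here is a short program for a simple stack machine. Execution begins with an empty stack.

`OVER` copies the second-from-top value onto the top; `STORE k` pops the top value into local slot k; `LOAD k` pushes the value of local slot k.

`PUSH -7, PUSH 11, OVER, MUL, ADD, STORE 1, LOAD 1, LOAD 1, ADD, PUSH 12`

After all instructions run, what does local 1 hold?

PUSH -7 → [-7]
PUSH 11 → [-7, 11]
OVER    → [-7, 11, -7]
MUL     → [-7, -77]
ADD     → [-84]
STORE 1 → []
LOAD 1  → [-84]
LOAD 1  → [-84, -84]
ADD     → [-168]
PUSH 12 → [-168, 12]

-84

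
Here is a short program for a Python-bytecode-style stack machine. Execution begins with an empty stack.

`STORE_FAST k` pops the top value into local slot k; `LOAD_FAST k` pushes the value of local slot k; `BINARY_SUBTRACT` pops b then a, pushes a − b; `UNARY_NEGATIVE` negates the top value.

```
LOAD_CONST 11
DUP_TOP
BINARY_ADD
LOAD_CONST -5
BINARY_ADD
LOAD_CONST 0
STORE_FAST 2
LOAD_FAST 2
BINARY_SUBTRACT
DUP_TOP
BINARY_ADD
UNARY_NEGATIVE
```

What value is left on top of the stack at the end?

-34

LOAD_CONST 11    11
DUP_TOP          11 11
BINARY_ADD       22
LOAD_CONST -5    22 -5
BINARY_ADD       17
LOAD_CONST 0     17 0
STORE_FAST 2     17
LOAD_FAST 2      17 0
BINARY_SUBTRACT  17
DUP_TOP          17 17
BINARY_ADD       34
UNARY_NEGATIVE   -34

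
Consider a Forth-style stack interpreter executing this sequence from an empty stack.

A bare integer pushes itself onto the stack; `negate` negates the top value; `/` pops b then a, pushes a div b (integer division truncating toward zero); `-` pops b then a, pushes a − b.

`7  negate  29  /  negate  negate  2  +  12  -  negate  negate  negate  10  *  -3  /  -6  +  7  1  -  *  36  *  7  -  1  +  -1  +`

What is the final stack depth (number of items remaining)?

1

7      -> [7]
negate -> [-7]
29     -> [-7, 29]
/      -> [0]
negate -> [0]
negate -> [0]
2      -> [0, 2]
+      -> [2]
12     -> [2, 12]
-      -> [-10]
negate -> [10]
negate -> [-10]
negate -> [10]
10     -> [10, 10]
*      -> [100]
-3     -> [100, -3]
/      -> [-33]
-6     -> [-33, -6]
+      -> [-39]
7      -> [-39, 7]
1      -> [-39, 7, 1]
-      -> [-39, 6]
*      -> [-234]
36     -> [-234, 36]
*      -> [-8424]
7      -> [-8424, 7]
-      -> [-8431]
1      -> [-8431, 1]
+      -> [-8430]
-1     -> [-8430, -1]
+      -> [-8431]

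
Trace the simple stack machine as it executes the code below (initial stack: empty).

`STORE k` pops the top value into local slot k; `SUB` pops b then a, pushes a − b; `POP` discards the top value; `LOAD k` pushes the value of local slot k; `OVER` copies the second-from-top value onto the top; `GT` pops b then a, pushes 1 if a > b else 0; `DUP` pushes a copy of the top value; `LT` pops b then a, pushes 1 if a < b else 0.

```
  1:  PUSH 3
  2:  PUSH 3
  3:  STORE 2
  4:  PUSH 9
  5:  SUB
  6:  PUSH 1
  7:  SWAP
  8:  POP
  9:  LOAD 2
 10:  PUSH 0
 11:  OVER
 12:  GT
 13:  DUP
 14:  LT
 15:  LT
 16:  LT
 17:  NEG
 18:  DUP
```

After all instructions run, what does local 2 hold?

3

PUSH 3  → [3]
PUSH 3  → [3, 3]
STORE 2 → [3]
PUSH 9  → [3, 9]
SUB     → [-6]
PUSH 1  → [-6, 1]
SWAP    → [1, -6]
POP     → [1]
LOAD 2  → [1, 3]
PUSH 0  → [1, 3, 0]
OVER    → [1, 3, 0, 3]
GT      → [1, 3, 0]
DUP     → [1, 3, 0, 0]
LT      → [1, 3, 0]
LT      → [1, 0]
LT      → [0]
NEG     → [0]
DUP     → [0, 0]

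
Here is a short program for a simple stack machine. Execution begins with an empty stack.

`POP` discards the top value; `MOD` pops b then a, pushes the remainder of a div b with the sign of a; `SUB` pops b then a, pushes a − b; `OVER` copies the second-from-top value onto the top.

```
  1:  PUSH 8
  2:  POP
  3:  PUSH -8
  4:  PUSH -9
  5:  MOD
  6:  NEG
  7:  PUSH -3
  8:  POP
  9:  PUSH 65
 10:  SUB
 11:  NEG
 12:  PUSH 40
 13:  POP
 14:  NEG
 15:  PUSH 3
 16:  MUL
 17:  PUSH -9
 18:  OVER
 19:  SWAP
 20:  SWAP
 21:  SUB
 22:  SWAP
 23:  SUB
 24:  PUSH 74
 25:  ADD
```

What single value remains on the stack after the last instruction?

PUSH 8  -> [8]
POP     -> []
PUSH -8 -> [-8]
PUSH -9 -> [-8, -9]
MOD     -> [-8]
NEG     -> [8]
PUSH -3 -> [8, -3]
POP     -> [8]
PUSH 65 -> [8, 65]
SUB     -> [-57]
NEG     -> [57]
PUSH 40 -> [57, 40]
POP     -> [57]
NEG     -> [-57]
PUSH 3  -> [-57, 3]
MUL     -> [-171]
PUSH -9 -> [-171, -9]
OVER    -> [-171, -9, -171]
SWAP    -> [-171, -171, -9]
SWAP    -> [-171, -9, -171]
SUB     -> [-171, 162]
SWAP    -> [162, -171]
SUB     -> [333]
PUSH 74 -> [333, 74]
ADD     -> [407]

407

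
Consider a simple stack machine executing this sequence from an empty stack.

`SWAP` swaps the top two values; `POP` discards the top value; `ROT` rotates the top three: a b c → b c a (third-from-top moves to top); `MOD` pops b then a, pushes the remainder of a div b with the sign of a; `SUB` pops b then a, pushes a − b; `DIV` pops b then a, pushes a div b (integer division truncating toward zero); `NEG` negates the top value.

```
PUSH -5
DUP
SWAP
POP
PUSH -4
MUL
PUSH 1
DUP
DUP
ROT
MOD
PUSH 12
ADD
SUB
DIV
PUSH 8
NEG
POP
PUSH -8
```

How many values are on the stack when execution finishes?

PUSH -5 → -5
DUP     → -5 -5
SWAP    → -5 -5
POP     → -5
PUSH -4 → -5 -4
MUL     → 20
PUSH 1  → 20 1
DUP     → 20 1 1
DUP     → 20 1 1 1
ROT     → 20 1 1 1
MOD     → 20 1 0
PUSH 12 → 20 1 0 12
ADD     → 20 1 12
SUB     → 20 -11
DIV     → -1
PUSH 8  → -1 8
NEG     → -1 -8
POP     → -1
PUSH -8 → -1 -8

2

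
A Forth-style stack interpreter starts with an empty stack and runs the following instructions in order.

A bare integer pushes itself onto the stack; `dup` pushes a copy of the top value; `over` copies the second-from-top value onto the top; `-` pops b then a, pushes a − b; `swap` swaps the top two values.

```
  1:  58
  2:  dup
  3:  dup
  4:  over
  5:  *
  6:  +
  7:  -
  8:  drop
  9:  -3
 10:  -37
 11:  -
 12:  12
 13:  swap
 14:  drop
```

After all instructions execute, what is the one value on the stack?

12

58    [58]
dup   [58, 58]
dup   [58, 58, 58]
over  [58, 58, 58, 58]
*     [58, 58, 3364]
+     [58, 3422]
-     [-3364]
drop  []
-3    [-3]
-37   [-3, -37]
-     [34]
12    [34, 12]
swap  [12, 34]
drop  [12]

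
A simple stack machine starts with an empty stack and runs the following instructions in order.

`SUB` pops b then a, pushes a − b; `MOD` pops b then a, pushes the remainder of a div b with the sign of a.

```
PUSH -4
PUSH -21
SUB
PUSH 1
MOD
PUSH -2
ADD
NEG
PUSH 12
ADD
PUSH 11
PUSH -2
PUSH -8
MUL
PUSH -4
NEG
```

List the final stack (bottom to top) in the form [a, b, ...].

[14, 11, 16, 4]

PUSH -4  : [-4]
PUSH -21 : [-4, -21]
SUB      : [17]
PUSH 1   : [17, 1]
MOD      : [0]
PUSH -2  : [0, -2]
ADD      : [-2]
NEG      : [2]
PUSH 12  : [2, 12]
ADD      : [14]
PUSH 11  : [14, 11]
PUSH -2  : [14, 11, -2]
PUSH -8  : [14, 11, -2, -8]
MUL      : [14, 11, 16]
PUSH -4  : [14, 11, 16, -4]
NEG      : [14, 11, 16, 4]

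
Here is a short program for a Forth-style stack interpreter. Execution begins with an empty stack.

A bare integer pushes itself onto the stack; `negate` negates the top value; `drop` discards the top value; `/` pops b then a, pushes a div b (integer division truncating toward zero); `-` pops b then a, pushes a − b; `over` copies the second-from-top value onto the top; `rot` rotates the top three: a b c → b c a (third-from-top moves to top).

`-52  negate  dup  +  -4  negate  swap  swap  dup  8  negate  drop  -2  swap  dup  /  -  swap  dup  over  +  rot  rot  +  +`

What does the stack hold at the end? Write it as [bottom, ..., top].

[104, 9]

-52     [-52]
negate  [52]
dup     [52, 52]
+       [104]
-4      [104, -4]
negate  [104, 4]
swap    [4, 104]
swap    [104, 4]
dup     [104, 4, 4]
8       [104, 4, 4, 8]
negate  [104, 4, 4, -8]
drop    [104, 4, 4]
-2      [104, 4, 4, -2]
swap    [104, 4, -2, 4]
dup     [104, 4, -2, 4, 4]
/       [104, 4, -2, 1]
-       [104, 4, -3]
swap    [104, -3, 4]
dup     [104, -3, 4, 4]
over    [104, -3, 4, 4, 4]
+       [104, -3, 4, 8]
rot     [104, 4, 8, -3]
rot     [104, 8, -3, 4]
+       [104, 8, 1]
+       [104, 9]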